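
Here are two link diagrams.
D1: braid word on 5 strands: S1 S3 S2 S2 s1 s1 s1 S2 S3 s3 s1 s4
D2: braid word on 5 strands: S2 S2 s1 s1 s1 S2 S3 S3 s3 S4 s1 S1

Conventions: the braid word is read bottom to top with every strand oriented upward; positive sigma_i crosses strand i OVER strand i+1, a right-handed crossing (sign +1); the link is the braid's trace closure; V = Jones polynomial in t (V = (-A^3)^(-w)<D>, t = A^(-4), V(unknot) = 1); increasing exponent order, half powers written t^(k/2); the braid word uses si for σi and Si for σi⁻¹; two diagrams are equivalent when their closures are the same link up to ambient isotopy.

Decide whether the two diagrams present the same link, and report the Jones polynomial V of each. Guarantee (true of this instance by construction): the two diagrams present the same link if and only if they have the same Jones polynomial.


same link: yes
V(D1) = -t^-3 + t^-2 - t^-1 + 3 - t + t^2 - t^3  [12 crossings, <D> = -A^-12 + A^-8 - A^-4 + 3 - A^4 + A^8 - A^12, w = 0]
V(D2) = -t^-3 + t^-2 - t^-1 + 3 - t + t^2 - t^3  [12 crossings, <D> = -A^-18 + A^-14 - A^-10 + 3A^-6 - A^-2 + A^2 - A^6, w = -2]
insight: one V(t) for all 2 diagrams — one class (guaranteed)


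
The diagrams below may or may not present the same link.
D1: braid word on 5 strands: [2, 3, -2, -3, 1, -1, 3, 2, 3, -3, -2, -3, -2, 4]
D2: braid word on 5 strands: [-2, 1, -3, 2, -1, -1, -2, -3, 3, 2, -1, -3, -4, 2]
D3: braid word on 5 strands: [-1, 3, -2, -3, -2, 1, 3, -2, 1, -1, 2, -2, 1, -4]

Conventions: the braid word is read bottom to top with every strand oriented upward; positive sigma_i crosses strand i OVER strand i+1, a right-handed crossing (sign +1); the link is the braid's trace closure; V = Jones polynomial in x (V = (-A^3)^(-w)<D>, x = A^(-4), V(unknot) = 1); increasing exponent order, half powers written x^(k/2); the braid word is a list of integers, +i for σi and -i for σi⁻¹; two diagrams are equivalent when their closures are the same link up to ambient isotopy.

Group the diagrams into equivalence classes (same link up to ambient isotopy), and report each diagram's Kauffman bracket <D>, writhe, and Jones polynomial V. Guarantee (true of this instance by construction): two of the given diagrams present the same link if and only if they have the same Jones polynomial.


equivalence classes: {D1} | {D2} | {D3}
D1 (bracket A^-4 + 2 + A^4; 14 crossings at w = 0): V = x^-1 + 2 + x
D2 (bracket A^-8 + 2 + A^8; 14 crossings at w = -4): V = x^-5 + 2x^-3 + x^-1
V(D3) = x^-3 + x^-2 + x^-1 + 1  [14 crossings, <D> = A^-6 + A^-2 + A^2 + A^6, w = -2]
key observation: V(x) takes 3 values over 3 diagrams, fixing the grouping


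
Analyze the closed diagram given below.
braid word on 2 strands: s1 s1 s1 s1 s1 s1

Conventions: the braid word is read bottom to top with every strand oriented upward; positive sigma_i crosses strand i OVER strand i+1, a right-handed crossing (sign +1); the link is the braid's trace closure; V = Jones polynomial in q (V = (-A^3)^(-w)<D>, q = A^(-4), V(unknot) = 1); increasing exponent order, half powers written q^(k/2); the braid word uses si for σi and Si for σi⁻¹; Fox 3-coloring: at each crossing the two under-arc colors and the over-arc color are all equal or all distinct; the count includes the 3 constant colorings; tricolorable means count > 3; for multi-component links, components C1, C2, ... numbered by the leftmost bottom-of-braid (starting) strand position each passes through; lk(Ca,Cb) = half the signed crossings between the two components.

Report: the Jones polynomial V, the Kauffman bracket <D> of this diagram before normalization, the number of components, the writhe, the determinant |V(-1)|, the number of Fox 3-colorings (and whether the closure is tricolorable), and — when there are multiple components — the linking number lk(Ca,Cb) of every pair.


V = -q^(5/2) - q^(9/2) + q^(11/2) - q^(13/2) + q^(15/2) - q^(17/2)
<D> = -A^-16 + A^-12 - A^-8 + A^-4 - 1 - A^8 (w = +6)
2 components over 6 crossings, w = +6
lk(C1,C2): +3
9 Fox colorings among 3^6, |V(-1)| = 6: tricolorable
why: summing lk over 1 pair gives +3


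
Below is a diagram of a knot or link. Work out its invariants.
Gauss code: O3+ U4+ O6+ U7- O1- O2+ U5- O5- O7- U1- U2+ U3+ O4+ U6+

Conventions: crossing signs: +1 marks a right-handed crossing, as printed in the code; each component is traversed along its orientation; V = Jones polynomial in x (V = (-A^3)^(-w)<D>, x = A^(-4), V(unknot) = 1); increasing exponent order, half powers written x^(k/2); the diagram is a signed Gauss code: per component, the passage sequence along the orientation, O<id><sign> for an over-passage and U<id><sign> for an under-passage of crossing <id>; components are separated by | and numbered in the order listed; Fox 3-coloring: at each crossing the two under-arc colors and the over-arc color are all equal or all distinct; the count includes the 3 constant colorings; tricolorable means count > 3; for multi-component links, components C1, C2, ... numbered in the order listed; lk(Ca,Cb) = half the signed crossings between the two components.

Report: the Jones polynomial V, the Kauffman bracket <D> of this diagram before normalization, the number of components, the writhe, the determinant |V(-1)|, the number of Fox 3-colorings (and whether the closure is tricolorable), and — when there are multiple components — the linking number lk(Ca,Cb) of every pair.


V = x + x^3 - x^4
<D> = A^-13 - A^-9 - A^-1 (w = +1)
1 component over 7 crossings, w = +1
9 Fox colorings among 3^7, |V(-1)| = 3: tricolorable
why: w = +1 (over 7 crossings) is diagram-only; (-A^3)^(-1) removes it from V


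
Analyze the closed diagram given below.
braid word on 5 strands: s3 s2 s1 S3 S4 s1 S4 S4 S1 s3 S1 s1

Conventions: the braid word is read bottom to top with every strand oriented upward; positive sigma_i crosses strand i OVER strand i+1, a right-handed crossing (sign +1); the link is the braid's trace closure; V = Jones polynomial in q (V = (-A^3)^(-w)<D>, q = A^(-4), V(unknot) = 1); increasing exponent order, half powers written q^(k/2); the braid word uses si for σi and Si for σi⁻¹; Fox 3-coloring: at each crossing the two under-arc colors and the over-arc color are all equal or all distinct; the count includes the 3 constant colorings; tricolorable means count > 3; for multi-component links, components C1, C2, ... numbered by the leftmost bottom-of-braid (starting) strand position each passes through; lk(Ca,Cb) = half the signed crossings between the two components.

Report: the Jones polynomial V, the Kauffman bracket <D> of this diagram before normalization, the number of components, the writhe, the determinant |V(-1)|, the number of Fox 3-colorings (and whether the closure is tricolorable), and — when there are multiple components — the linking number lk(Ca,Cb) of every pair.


V = -q^-4 + q^-3 + q^-1
<D> = A^4 + A^12 - A^16 (w = 0)
1 component over 12 crossings, w = 0
9 Fox colorings among 3^12, |V(-1)| = 3: tricolorable
why: w = 0 shifts under R1 moves; the (-A^3)^(0) factor cancels that in V


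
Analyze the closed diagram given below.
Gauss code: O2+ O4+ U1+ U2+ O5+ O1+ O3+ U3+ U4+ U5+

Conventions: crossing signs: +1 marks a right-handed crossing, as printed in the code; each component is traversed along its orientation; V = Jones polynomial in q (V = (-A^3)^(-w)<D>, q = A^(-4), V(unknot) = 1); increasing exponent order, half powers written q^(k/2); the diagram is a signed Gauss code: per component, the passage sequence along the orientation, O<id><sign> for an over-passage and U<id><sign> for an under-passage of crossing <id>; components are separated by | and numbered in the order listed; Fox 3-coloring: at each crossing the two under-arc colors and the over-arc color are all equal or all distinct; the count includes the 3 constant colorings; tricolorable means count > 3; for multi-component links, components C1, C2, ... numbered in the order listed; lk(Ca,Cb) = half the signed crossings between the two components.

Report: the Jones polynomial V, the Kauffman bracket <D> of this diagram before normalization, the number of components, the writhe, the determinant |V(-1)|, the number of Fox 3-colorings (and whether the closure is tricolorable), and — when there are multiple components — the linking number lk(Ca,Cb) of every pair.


V(q) = q + q^3 - q^4
bracket: A^-1 - A^3 - A^11, w = +5
1 component, writhe +5, over 5 crossings
det 3, colorings 9 of 3^5 — tricolorable
observation: w = +5 (over 5 crossings) is diagram-only; (-A^3)^(-5) removes it from V


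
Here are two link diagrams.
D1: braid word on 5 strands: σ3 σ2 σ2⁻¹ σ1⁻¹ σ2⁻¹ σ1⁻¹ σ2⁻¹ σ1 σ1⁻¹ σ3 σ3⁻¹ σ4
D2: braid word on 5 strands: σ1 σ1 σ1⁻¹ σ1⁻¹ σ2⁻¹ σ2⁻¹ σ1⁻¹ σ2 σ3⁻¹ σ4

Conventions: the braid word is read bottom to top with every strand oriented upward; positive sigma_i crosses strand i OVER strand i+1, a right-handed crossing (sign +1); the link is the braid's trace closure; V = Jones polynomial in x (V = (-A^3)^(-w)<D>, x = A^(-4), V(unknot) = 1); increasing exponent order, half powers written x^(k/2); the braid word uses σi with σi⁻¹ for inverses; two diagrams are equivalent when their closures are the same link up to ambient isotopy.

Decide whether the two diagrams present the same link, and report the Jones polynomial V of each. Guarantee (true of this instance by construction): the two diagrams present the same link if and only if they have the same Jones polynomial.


equivalent: no
D1 (bracket A^-2 + A^6 - A^10; 12 crossings at w = -2): V = -x^-4 + x^-3 + x^-1
V(D2) = 1  (w -2, c 10, <D> = A^-6)
key observation: 2 classes among 2 diagrams; unequal V(x) rules out equality


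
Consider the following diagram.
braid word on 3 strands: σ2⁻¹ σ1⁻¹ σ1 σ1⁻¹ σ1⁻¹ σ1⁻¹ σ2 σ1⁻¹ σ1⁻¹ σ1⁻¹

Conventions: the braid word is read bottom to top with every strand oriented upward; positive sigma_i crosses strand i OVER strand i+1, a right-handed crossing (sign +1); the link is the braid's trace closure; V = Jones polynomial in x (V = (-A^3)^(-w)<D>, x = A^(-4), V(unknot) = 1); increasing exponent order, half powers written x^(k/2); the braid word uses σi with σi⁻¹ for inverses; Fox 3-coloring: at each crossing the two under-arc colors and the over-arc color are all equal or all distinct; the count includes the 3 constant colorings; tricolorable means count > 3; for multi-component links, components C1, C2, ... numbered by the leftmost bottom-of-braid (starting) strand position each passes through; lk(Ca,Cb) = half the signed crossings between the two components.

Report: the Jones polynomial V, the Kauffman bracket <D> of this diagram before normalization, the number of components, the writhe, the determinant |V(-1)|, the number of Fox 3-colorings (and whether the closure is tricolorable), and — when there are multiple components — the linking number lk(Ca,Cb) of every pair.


V(x) = x^-8 - 2x^-7 + x^-6 - 2x^-5 + 2x^-4 + x^-2
bracket: A^-10 + 2A^-2 - 2A^2 + A^6 - 2A^10 + A^14, w = -6
1 component, writhe -6, over 10 crossings
det 9, colorings 27 of 3^10 — tricolorable
observation: the span of V is 6, forcing >= 6 crossings in any diagram


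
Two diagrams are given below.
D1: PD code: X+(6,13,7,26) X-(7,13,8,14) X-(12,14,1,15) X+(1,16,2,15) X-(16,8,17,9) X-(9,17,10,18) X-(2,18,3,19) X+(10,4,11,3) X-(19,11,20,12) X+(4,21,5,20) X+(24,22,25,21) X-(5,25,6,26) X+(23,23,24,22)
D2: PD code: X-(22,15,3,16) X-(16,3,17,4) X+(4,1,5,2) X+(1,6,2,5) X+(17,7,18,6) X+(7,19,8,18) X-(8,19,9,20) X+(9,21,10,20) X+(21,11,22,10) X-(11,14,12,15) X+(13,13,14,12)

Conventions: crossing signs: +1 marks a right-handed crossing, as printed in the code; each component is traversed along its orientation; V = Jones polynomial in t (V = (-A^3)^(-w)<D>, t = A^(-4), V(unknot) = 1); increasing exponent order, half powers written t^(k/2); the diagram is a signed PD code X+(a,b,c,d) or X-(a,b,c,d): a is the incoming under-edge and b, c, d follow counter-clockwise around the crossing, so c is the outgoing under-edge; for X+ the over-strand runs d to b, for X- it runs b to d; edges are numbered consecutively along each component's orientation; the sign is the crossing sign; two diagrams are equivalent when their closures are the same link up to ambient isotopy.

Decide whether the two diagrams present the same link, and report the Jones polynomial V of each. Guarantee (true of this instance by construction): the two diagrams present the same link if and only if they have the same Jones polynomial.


equivalent: no
D1 (bracket A^-1 - A^3 + A^7 + A^15; 13 crossings at w = -1): V = -t^(-9/2) - t^(-5/2) + t^(-3/2) - t^(-1/2)
V(D2) = -t^(1/2) - t^(5/2)  [11 crossings, <D> = A^-1 + A^7, w = +3]
observation: 2 classes among 2 diagrams; unequal V(t) rules out equality


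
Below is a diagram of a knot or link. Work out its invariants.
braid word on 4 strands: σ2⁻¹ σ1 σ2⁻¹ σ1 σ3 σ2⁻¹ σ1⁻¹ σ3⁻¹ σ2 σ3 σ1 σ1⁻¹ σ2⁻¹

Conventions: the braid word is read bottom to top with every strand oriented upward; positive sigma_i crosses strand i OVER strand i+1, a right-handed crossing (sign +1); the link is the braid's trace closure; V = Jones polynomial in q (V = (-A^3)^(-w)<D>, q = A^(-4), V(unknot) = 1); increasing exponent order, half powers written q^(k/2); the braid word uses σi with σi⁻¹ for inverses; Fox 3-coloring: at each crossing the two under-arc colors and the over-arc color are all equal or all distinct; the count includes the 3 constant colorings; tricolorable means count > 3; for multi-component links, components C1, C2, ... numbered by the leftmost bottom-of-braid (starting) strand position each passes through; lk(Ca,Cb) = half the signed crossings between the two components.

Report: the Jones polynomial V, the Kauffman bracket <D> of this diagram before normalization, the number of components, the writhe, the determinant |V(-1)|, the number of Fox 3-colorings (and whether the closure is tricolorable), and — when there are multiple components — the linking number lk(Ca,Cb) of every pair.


V = q^-3 - q^-2 + q^-1 - 1 + q - q^2 + q^3
<D> = -A^-15 + A^-11 - A^-7 + A^-3 - A + A^5 - A^9 (w = -1)
1 component over 13 crossings, w = -1
3 Fox colorings among 3^13, |V(-1)| = 7: not tricolorable
why: V spans 6 powers of q: at least 6 crossings in any diagram


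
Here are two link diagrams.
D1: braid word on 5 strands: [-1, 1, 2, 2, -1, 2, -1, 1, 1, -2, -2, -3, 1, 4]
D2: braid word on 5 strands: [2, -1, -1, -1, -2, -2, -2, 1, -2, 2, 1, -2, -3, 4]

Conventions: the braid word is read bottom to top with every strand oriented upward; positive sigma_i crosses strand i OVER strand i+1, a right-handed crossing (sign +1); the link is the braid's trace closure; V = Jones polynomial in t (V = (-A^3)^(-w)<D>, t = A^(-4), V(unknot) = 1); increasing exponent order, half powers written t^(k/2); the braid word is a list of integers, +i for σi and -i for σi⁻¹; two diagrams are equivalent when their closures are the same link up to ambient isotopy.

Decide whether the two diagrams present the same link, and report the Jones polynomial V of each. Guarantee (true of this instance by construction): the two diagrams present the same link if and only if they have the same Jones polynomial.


same link: no
V(D1) = -t^-1 + 2 - t + 2t^2 - t^3 + t^4 - t^5  [14 crossings, <D> = -A^-14 + A^-10 - A^-6 + 2A^-2 - A^2 + 2A^6 - A^10, w = +2]
V(D2) = -t^-4 + t^-3 + t^-1  (w -4, c 14, <D> = A^-8 + 1 - A^4)
note: comparing 2 Jones polynomials yields 2 groups


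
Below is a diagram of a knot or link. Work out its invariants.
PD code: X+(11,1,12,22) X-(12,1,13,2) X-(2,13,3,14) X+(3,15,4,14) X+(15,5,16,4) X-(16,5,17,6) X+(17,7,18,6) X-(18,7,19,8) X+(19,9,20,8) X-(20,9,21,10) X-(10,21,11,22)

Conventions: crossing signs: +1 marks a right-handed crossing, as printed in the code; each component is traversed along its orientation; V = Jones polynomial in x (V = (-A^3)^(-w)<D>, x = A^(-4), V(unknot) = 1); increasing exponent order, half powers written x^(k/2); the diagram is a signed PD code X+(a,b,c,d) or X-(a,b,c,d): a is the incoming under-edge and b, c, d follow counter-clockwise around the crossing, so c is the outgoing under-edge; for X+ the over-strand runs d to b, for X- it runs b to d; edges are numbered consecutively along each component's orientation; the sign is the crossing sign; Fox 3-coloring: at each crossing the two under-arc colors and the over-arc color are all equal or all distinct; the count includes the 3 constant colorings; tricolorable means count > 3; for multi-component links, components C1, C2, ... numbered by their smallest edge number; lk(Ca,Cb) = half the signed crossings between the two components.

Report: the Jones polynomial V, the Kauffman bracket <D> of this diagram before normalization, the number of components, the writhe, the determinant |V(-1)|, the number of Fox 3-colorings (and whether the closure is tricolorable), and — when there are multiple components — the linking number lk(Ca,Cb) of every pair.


V = 1
<D> = -A^-3 (w = -1)
1 component over 11 crossings, w = -1
3 Fox colorings among 3^11, |V(-1)| = 1: not tricolorable
why: w = -1 shifts under R1 moves; the (-A^3)^(1) factor cancels that in V


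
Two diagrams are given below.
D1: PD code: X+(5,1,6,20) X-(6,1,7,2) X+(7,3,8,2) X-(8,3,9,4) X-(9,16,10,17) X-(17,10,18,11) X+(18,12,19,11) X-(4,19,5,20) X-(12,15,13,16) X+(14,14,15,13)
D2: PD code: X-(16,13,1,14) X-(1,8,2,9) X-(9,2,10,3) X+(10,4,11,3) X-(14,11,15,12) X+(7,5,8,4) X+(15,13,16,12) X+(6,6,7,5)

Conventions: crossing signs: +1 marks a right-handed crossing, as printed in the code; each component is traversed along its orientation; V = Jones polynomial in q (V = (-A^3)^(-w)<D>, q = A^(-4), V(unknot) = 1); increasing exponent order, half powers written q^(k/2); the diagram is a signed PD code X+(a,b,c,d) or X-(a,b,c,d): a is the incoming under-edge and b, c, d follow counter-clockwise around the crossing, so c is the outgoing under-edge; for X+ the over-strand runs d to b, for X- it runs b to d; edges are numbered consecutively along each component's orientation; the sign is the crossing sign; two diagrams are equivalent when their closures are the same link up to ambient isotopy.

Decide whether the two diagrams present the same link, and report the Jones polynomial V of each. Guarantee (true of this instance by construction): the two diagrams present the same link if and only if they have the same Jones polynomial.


equivalent: yes
V(D1) = 1  (w -2, c 10, <D> = A^-6)
V(D2) = 1  [8 crossings, <D> = 1, w = 0]
key observation: Reidemeister moves carry D1 (10 crossings) to D2 (8)


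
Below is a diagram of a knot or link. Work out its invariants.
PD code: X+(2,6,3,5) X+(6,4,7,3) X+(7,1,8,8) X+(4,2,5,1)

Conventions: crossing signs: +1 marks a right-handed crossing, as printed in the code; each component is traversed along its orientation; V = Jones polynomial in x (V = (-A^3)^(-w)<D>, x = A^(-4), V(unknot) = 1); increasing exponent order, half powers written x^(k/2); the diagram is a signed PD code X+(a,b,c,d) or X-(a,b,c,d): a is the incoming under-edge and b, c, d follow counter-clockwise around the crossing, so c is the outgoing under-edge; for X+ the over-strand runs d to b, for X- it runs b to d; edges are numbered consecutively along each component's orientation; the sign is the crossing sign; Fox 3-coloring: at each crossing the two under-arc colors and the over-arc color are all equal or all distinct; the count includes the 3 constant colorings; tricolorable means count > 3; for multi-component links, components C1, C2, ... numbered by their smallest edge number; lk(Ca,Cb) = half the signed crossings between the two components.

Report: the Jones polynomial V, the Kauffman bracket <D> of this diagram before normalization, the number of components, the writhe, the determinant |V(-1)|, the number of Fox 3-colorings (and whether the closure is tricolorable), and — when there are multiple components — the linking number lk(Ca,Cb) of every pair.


V(x) = x + x^3 - x^4
bracket: -A^-4 + 1 + A^8, w = +4
1 component, writhe +4, over 4 crossings
det 3, colorings 9 of 3^4 — tricolorable
observation: V spans 3 powers of x: at least 3 crossings in any diagram


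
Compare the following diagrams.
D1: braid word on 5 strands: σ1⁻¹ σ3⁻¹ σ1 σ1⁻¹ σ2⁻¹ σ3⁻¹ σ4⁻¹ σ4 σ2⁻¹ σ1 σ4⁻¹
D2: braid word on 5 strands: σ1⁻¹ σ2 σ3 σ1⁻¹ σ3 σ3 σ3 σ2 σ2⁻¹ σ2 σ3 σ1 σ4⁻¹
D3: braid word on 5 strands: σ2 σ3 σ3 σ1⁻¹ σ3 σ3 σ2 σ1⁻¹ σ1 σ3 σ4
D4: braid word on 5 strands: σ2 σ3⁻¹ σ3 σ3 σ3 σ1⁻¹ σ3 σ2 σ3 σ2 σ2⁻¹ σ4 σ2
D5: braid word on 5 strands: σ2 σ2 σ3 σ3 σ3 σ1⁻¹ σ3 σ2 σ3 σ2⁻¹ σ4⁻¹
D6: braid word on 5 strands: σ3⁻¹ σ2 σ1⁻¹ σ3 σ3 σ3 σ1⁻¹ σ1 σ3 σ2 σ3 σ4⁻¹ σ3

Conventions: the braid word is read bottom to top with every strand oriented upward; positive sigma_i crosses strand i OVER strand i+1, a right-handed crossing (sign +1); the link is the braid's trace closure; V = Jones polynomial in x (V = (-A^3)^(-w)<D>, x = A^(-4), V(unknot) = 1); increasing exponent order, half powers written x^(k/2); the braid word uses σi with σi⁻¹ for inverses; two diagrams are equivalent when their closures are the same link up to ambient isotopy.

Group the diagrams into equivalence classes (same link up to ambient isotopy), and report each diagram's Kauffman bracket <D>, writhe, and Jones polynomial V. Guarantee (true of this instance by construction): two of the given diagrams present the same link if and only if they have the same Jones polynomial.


equivalence classes: {D1} | {D2, D3, D4, D5, D6}
D1 (bracket A^-13 + A^-9 + A^-5 - A^3; 11 crossings at w = -5): V = x^(-9/2) - x^(-5/2) - x^(-3/2) - x^(-1/2)
D2 (bracket A^-19 - A^-15 + A^-11 - A^-7 + A^-3 + A^5; 13 crossings at w = +5): V = -x^(5/2) - x^(9/2) + x^(11/2) - x^(13/2) + x^(15/2) - x^(17/2)
V(D3) = -x^(5/2) - x^(9/2) + x^(11/2) - x^(13/2) + x^(15/2) - x^(17/2)  (w +7, c 11, <D> = A^-13 - A^-9 + A^-5 - A^-1 + A^3 + A^11)
D4 (bracket A^-13 - A^-9 + A^-5 - A^-1 + A^3 + A^11; 13 crossings at w = +7): V = -x^(5/2) - x^(9/2) + x^(11/2) - x^(13/2) + x^(15/2) - x^(17/2)
V(D5) = -x^(5/2) - x^(9/2) + x^(11/2) - x^(13/2) + x^(15/2) - x^(17/2)  [11 crossings, <D> = A^-19 - A^-15 + A^-11 - A^-7 + A^-3 + A^5, w = +5]
V(D6) = -x^(5/2) - x^(9/2) + x^(11/2) - x^(13/2) + x^(15/2) - x^(17/2)  (w +5, c 13, <D> = A^-19 - A^-15 + A^-11 - A^-7 + A^-3 + A^5)
observation: 2 values of V(x) split the 6 diagrams


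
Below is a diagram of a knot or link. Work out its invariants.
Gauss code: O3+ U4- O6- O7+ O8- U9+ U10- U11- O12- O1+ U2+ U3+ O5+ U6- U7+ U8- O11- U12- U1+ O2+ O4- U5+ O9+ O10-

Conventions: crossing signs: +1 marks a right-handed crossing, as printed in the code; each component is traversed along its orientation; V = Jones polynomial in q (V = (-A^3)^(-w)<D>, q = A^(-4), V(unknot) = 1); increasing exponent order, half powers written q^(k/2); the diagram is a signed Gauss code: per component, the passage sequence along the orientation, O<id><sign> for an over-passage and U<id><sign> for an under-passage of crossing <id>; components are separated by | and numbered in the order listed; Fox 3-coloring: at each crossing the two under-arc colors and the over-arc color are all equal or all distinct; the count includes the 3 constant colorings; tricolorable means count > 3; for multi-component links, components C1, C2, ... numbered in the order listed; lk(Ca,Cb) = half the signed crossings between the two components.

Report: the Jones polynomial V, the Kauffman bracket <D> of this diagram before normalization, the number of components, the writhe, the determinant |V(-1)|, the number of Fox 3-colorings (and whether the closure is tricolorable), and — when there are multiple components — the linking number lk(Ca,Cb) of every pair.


Jones polynomial: V(q) = q^-2 - q^-1 + 1 - q + q^2
<D> = A^-8 - A^-4 + 1 - A^4 + A^8; writhe 0
components 1, writhe 0 (12 crossings)
3-colorings: 3 of 3^12, det 5 — not tricolorable
note: palindromic: swapping q for 1/q fixes V


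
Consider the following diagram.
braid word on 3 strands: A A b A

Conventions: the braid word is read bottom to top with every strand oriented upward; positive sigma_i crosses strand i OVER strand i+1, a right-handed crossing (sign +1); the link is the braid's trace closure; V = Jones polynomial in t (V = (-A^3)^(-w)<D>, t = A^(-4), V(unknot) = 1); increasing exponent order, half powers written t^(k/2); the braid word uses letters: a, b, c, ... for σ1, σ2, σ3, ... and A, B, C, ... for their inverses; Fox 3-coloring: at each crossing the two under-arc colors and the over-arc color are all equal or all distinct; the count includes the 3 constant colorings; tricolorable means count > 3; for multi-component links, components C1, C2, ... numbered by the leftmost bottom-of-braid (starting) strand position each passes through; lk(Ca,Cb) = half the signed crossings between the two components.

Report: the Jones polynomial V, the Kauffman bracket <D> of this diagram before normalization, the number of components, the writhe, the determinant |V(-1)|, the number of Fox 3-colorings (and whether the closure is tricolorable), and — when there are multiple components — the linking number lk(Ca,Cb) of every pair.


Jones polynomial: V(t) = -t^-4 + t^-3 + t^-1
<D> = A^-2 + A^6 - A^10; writhe -2
components 1, writhe -2 (4 crossings)
3-colorings: 9 of 3^4, det 3 — tricolorable
note: w = -2 shifts under R1 moves; the (-A^3)^(2) factor cancels that in V


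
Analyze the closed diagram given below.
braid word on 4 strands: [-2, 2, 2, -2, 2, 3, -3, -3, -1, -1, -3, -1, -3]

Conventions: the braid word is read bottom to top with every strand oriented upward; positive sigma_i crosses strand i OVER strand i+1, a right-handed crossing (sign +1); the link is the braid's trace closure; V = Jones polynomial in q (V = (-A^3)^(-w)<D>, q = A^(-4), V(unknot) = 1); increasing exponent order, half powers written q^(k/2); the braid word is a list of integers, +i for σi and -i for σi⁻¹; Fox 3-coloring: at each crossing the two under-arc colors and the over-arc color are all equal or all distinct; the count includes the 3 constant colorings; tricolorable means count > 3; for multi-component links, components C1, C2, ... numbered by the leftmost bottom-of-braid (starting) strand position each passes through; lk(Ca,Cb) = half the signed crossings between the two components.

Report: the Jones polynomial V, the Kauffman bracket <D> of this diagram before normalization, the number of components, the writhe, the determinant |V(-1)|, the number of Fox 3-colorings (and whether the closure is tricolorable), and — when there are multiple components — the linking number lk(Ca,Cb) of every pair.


V = q^-8 - 2q^-7 + q^-6 - 2q^-5 + 2q^-4 + q^-2
<D> = -A^-7 - 2A + 2A^5 - A^9 + 2A^13 - A^17 (w = -5)
1 component over 13 crossings, w = -5
27 Fox colorings among 3^13, |V(-1)| = 9: tricolorable
why: inverse pairs cancel, leaving σ2 σ3⁻¹ σ1⁻¹ σ1⁻¹ σ3⁻¹ σ1⁻¹ σ3⁻¹


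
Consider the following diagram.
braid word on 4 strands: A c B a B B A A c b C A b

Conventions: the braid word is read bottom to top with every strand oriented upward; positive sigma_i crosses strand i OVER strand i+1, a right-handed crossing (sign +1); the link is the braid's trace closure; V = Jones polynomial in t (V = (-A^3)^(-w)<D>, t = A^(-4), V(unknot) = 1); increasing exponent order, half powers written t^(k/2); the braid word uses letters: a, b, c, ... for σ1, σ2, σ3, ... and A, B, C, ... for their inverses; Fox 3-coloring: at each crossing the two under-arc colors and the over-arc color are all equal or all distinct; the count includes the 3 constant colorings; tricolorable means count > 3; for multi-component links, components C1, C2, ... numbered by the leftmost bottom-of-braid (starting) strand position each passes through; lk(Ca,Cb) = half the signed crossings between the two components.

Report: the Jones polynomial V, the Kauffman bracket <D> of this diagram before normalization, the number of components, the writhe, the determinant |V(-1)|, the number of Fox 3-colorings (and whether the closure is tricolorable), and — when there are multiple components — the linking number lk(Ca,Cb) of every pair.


V = -t^-8 + 3t^-7 - 4t^-6 + 5t^-5 - 5t^-4 + 4t^-3 - 3t^-2 + t^-1 + 1 - t + t^2
<D> = -A^-17 + A^-13 - A^-9 - A^-5 + 3A^-1 - 4A^3 + 5A^7 - 5A^11 + 4A^15 - 3A^19 + A^23 (w = -3)
1 component over 13 crossings, w = -3
3 Fox colorings among 3^13, |V(-1)| = 23: not tricolorable
why: w = -3 shifts under R1 moves; the (-A^3)^(3) factor cancels that in V


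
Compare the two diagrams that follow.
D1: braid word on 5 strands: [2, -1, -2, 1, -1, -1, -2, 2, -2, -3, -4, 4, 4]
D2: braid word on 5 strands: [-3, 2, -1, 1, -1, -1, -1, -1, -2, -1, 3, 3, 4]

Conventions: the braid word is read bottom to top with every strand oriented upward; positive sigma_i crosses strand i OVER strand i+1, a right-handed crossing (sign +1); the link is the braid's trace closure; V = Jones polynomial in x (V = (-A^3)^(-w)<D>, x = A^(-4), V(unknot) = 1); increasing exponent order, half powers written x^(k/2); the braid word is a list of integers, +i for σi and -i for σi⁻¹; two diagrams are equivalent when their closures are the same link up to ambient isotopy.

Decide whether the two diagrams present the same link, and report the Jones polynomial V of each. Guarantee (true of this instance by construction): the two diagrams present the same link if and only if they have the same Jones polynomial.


equivalent: no
D1 (bracket A^-7 + A; 13 crossings at w = -3): V = -x^(-5/2) - x^(-1/2)
V(D2) = -x^(-11/2) + x^(-9/2) - x^(-7/2) - x^(-3/2)  [13 crossings, <D> = A^-3 + A^5 - A^9 + A^13, w = -3]
observation: 2 classes among 2 diagrams; unequal V(x) rules out equality


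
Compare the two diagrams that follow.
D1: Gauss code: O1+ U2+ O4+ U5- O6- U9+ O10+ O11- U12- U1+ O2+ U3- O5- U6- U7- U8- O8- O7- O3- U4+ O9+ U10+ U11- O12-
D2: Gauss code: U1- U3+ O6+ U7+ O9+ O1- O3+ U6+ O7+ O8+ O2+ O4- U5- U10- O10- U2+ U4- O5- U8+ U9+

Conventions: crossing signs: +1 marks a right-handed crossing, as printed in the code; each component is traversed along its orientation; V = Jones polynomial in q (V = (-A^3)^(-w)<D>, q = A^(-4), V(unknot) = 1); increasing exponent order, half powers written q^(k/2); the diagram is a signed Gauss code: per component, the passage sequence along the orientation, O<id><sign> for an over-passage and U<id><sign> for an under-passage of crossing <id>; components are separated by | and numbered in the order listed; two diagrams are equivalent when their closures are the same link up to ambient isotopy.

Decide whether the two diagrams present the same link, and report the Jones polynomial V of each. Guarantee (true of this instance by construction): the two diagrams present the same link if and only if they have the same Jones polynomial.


same link: no
V(D1) = -q^-3 + 2q^-2 - 2q^-1 + 3 - 2q + 2q^2 - q^3  [12 crossings, <D> = -A^-18 + 2A^-14 - 2A^-10 + 3A^-6 - 2A^-2 + 2A^2 - A^6, w = -2]
V(D2) = q + q^3 - q^4  [10 crossings, <D> = -A^-10 + A^-6 + A^2, w = +2]
insight: 2 classes among 2 diagrams; unequal V(q) rules out equality


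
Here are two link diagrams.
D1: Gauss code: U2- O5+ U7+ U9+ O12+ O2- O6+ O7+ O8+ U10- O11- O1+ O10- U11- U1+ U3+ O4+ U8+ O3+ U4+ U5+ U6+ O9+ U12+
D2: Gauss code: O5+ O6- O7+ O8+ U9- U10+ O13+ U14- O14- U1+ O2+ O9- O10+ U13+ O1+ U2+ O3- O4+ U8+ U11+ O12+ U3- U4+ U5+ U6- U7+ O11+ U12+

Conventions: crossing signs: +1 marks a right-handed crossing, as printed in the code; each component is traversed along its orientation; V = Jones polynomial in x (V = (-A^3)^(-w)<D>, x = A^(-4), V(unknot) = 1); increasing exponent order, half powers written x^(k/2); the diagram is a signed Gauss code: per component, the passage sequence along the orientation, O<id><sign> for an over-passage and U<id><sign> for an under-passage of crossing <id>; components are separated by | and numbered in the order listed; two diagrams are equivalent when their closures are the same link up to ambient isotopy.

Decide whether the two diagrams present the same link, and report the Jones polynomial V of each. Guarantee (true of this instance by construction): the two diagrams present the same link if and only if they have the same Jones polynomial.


equivalent: yes
V(D1) = x^2 + 2x^4 - 2x^5 + x^6 - 2x^7 + x^8  (w +6, c 12, <D> = A^-14 - 2A^-10 + A^-6 - 2A^-2 + 2A^2 + A^10)
D2 (bracket A^-14 - 2A^-10 + A^-6 - 2A^-2 + 2A^2 + A^10; 14 crossings at w = +6): V = x^2 + 2x^4 - 2x^5 + x^6 - 2x^7 + x^8
why: from 12 to 14 crossings by R-moves: one link, two diagrams


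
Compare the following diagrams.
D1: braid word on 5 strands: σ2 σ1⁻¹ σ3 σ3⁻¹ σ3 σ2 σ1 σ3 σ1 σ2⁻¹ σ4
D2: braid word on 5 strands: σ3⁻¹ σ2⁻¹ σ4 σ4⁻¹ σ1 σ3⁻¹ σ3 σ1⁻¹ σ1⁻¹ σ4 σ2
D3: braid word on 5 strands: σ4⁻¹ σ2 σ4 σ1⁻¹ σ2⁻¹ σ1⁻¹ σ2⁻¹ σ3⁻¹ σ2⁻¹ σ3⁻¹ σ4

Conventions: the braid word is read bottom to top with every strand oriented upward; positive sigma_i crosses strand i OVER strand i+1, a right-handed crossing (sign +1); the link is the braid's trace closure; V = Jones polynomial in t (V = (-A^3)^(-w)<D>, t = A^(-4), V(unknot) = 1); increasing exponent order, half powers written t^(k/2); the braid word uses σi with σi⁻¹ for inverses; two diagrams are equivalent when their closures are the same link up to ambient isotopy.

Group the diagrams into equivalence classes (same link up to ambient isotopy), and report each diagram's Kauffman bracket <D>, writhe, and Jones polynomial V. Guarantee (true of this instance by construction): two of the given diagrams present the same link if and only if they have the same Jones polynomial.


grouping into links: {D1} | {D2} | {D3}
V(D1) = -t^(1/2) - t^(5/2)  (w +5, c 11, <D> = A^5 + A^13)
D2 (bracket A^-5 + A^-1; 11 crossings at w = -1): V = -t^(-1/2) - t^(1/2)
D3 (bracket A^-9 + A^-1 - A^3 + A^7; 11 crossings at w = -5): V = -t^(-11/2) + t^(-9/2) - t^(-7/2) - t^(-3/2)
why: comparing 3 Jones polynomials yields 3 groups


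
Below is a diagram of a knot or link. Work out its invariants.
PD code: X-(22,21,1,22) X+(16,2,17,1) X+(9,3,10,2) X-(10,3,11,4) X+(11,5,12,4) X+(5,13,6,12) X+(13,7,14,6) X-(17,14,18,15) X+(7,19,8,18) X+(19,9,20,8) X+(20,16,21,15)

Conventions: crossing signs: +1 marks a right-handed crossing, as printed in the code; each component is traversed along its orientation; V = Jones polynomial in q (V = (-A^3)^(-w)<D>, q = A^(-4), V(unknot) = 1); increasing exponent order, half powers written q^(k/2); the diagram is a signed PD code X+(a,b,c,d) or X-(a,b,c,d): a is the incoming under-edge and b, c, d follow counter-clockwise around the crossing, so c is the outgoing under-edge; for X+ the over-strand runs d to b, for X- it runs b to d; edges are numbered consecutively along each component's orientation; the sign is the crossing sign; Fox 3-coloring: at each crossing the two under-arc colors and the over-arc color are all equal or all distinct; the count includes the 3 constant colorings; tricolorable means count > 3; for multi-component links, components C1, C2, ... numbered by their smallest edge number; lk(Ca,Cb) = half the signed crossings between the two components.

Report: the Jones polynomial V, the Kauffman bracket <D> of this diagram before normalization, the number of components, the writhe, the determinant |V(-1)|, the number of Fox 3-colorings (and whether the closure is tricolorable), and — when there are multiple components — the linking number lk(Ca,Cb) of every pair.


V = q^2 - q^3 + 3q^4 - 3q^5 + 3q^6 - 3q^7 + 2q^8 - q^9
<D> = A^-21 - 2A^-17 + 3A^-13 - 3A^-9 + 3A^-5 - 3A^-1 + A^3 - A^7 (w = +5)
1 component over 11 crossings, w = +5
3 Fox colorings among 3^11, |V(-1)| = 17: not tricolorable
why: V spans 7 powers of q: at least 7 crossings in any diagram


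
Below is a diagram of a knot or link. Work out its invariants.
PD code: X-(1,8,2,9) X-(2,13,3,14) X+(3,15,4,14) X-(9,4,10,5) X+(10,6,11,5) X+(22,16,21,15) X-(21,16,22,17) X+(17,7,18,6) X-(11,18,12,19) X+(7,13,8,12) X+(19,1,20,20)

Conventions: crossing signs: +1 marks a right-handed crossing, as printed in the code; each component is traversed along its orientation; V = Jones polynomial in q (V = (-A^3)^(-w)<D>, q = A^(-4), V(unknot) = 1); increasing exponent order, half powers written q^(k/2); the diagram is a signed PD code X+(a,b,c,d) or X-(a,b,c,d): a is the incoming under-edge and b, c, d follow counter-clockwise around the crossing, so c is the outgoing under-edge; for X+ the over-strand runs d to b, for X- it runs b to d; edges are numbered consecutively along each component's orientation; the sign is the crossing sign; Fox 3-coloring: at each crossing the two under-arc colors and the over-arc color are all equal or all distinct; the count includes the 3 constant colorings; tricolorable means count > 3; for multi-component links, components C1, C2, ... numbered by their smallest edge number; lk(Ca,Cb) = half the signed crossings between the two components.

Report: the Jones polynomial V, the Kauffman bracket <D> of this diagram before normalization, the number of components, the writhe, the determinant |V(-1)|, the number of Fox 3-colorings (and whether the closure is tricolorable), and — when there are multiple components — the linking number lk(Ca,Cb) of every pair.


V = -q^(-5/2) - q^(5/2)
<D> = A^-7 + A^13 (w = +1)
2 components over 11 crossings, w = +1
lk(C1,C2): 0
9 Fox colorings among 3^11, |V(-1)| = 0: tricolorable
why: palindromic: swapping q for 1/q fixes V


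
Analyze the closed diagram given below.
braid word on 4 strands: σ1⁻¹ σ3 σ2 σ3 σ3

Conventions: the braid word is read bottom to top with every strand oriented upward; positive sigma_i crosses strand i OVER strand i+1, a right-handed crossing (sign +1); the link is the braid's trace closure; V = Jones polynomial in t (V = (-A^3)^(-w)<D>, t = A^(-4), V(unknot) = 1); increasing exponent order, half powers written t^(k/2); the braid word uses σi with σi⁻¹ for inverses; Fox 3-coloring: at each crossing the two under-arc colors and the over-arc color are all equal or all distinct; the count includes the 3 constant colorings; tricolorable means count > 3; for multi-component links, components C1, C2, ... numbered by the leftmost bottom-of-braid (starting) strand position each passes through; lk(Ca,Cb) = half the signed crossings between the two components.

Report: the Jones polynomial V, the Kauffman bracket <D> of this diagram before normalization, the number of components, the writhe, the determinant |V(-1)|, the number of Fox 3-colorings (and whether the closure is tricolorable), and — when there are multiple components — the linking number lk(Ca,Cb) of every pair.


Jones polynomial: V(t) = t + t^3 - t^4
<D> = A^-7 - A^-3 - A^5; writhe +3
components 1, writhe +3 (5 crossings)
3-colorings: 9 of 3^5, det 3 — tricolorable
note: det 3 = |V(-1)|; divisible by 3, so tricolorable


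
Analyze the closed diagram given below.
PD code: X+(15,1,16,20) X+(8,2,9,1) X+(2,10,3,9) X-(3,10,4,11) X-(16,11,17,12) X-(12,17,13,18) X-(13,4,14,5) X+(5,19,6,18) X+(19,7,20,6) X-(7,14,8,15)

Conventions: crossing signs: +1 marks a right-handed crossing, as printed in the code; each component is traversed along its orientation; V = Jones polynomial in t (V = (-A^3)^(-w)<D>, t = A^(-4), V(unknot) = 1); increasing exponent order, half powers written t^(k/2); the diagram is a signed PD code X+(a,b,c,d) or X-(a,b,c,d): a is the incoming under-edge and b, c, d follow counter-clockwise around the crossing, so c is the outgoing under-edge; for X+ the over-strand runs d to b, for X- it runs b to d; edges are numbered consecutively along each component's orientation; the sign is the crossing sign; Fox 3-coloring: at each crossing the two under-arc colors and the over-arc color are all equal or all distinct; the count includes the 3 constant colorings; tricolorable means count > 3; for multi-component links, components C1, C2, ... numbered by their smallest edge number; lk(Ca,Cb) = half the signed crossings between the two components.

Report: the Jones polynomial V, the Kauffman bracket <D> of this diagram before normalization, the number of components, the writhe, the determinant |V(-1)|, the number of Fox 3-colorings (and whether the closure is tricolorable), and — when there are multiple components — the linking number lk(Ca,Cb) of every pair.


V = -t^-3 + t^-2 - t^-1 + 3 - t + t^2 - t^3
<D> = -A^-12 + A^-8 - A^-4 + 3 - A^4 + A^8 - A^12 (w = 0)
1 component over 10 crossings, w = 0
27 Fox colorings among 3^10, |V(-1)| = 9: tricolorable
why: det 9 = |V(-1)|; divisible by 3, so tricolorable
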